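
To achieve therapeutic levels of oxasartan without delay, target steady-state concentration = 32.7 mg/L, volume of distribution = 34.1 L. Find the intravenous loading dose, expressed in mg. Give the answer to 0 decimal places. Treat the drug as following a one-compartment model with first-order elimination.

LD = Css × Vd = 32.7 × 34.1 = 1115 mg

1115 mg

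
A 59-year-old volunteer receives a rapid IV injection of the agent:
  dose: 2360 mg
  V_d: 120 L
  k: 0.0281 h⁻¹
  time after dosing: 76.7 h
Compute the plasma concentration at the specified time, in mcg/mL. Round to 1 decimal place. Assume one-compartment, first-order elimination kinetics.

C₀ = Dose / Vd = 2360 / 120 = 19.67 mg/L
C = C₀ · e^(−k·t) = 19.67 × e^(−0.02810 × 76.7)
  = 19.67 × 0.1159 = 2.280 mg/L
(2.280 mg/L = 2.280 mcg/mL)

2.3 mcg/mL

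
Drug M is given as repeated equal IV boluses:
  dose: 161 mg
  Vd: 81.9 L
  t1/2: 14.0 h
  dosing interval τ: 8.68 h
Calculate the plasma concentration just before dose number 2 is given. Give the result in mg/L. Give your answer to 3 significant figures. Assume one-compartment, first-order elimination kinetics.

C₀ per dose = Dose / Vd = 161 / 81.9 = 1.966 mg/L
k = ln2 / t½ = 0.693147 / 14.0 = 0.04951 h⁻¹
Fraction remaining after one interval: r = e^(−kτ) = e^(−0.04951 × 8.68) = 0.6507
Before dose 2, 1 dose has been given (aged 1τ).
C_trough = C₀ × r = 1.966 × 0.6507 = 1.279 mg/L

1.28 mg/L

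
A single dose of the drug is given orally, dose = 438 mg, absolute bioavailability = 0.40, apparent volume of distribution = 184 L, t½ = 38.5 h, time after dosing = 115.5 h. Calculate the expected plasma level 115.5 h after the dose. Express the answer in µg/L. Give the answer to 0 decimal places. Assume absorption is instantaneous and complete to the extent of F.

Amount reaching circulation = F × Dose = 0.40 × 438.0 = 175.2 mg
C₀ = F·Dose / Vd = 175.2 / 184 = 0.9522 mg/L
k = ln2 / t½ = 0.693147 / 38.5 = 0.01800 h⁻¹
t / t½ = 115.5 / 38.5 = 3 half-lives
C = C₀ × (1/2)^3 = 0.9522 × 0.1250 = 0.1190 mg/L
Convert: 0.1190 mg/L × 1000 = 119.0 µg/L

119 µg/L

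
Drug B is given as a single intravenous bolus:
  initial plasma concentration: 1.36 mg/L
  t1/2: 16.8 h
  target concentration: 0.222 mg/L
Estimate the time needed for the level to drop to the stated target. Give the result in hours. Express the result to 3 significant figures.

k = ln2 / t½ = 0.693147 / 16.8 = 0.04126 h⁻¹
t = ln(C₀ / C) / k = ln(1.360 / 0.222) / 0.04126
  = ln(6.126) / 0.04126 = 1.813 / 0.04126 = 43.94 h

43.9 h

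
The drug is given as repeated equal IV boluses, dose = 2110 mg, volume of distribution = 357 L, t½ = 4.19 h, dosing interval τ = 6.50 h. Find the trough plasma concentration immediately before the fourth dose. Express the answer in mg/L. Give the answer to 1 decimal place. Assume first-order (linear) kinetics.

2.9 mg/L

C₀ per dose = Dose / Vd = 2110 / 357 = 5.910 mg/L
k = ln2 / t½ = 0.693147 / 4.19 = 0.1654 h⁻¹
Fraction remaining after one interval: r = e^(−kτ) = e^(−0.1654 × 6.50) = 0.3413
Before dose 4, 3 doses have been given (aged 1τ, 2τ, 3τ).
C_trough = C₀ × (r + r² + … + r^3) = C₀ × r(1−r^3)/(1−r)
        = 5.910 × 0.3413 × (1 − 0.03976) / (1 − 0.3413) = 2.940 mg/L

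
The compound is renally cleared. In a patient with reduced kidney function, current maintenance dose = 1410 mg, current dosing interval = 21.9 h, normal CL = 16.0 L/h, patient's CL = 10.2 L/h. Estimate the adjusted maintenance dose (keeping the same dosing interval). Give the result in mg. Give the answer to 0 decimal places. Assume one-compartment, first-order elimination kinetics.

To keep the same average steady-state level, dosing rate must scale with clearance.
CL ratio = 10.2 / 16.0 = 0.6375
New dose (same interval) = 1410 × 0.6375 = 898.9 mg

899 mg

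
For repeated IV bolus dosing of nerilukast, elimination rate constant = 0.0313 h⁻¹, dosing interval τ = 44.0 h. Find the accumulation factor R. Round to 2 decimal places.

e^(−kτ) = e^(−0.03130 × 44.0) = 0.2523
Accumulation ratio R = 1 / (1 − e^(−kτ)) = 1 / (1 − 0.2523) = 1.337

1.34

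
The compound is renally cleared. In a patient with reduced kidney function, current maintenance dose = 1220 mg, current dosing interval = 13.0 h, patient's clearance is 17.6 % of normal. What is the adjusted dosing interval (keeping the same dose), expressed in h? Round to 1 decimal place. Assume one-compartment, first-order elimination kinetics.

To keep the same average steady-state level, dosing rate must scale with clearance.
CL ratio = 17.6 / 100 = 0.1760
New interval (same dose) = 13.0 / 0.1760 = 73.86 h

73.9 h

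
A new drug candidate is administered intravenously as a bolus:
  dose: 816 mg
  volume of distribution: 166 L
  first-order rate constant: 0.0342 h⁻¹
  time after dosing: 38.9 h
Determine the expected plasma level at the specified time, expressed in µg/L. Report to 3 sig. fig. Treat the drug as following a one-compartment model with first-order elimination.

C₀ = Dose / Vd = 816.0 / 166 = 4.916 mg/L
C = C₀ · e^(−k·t) = 4.916 × e^(−0.03420 × 38.9)
  = 4.916 × 0.2644 = 1.300 mg/L
Convert: 1.300 mg/L × 1000 = 1300 µg/L

1300 µg/L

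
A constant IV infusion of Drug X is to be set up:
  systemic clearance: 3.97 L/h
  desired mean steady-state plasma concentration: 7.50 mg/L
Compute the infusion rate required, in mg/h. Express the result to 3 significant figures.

At steady state, infusion rate R₀ = Css × CL = 7.50 × 3.970 = 29.78 mg/h

29.8 mg/h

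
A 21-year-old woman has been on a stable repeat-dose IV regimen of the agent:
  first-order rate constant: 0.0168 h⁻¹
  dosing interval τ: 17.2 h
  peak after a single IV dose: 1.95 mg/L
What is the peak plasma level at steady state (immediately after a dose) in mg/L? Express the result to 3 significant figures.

7.77 mg/L

e^(−kτ) = e^(−0.01680 × 17.2) = 0.7490
Accumulation ratio R = 1 / (1 − e^(−kτ)) = 1 / (1 − 0.7490) = 3.984
Steady-state peak = C₀ × R = 1.95 × 3.984 = 7.769 mg/L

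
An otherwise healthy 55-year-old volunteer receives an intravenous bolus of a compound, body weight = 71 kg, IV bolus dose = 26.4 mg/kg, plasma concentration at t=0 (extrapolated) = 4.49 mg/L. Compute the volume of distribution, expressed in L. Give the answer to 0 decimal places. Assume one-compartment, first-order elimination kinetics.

417 L

Dose = 26.4 × 71 = 1874 mg
Vd = Dose / C₀ = 1874 / 4.49 = 417.4 L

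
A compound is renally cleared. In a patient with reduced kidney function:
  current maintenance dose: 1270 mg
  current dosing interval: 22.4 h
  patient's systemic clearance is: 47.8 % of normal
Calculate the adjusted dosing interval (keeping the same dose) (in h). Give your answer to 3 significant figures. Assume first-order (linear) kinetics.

46.9 h

To keep the same average steady-state level, dosing rate must scale with clearance.
CL ratio = 47.8 / 100 = 0.4780
New interval (same dose) = 22.4 / 0.4780 = 46.86 h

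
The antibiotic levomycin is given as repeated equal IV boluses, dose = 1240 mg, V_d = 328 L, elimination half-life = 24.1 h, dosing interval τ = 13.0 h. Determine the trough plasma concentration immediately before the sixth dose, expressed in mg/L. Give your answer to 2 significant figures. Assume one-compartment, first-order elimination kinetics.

7.1 mg/L

C₀ per dose = Dose / Vd = 1240 / 328 = 3.780 mg/L
k = ln2 / t½ = 0.693147 / 24.1 = 0.02876 h⁻¹
Fraction remaining after one interval: r = e^(−kτ) = e^(−0.02876 × 13.0) = 0.6881
Before dose 6, 5 doses have been given (aged 1τ, 2τ, 3τ, 4τ, 5τ).
C_trough = C₀ × (r + r² + … + r^5) = C₀ × r(1−r^5)/(1−r)
        = 3.780 × 0.6881 × (1 − 0.1543) / (1 − 0.6881) = 7.053 mg/L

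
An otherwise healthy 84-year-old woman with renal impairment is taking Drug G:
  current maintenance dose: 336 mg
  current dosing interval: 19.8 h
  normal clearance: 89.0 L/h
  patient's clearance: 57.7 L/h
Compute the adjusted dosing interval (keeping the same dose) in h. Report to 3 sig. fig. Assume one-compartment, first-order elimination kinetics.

To keep the same average steady-state level, dosing rate must scale with clearance.
CL ratio = 57.7 / 89.0 = 0.6483
New interval (same dose) = 19.8 / 0.6483 = 30.54 h

30.5 h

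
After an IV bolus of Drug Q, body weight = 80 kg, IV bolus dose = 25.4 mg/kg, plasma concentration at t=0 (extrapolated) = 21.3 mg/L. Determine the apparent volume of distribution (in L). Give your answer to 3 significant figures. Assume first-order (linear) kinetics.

Dose = 25.4 × 80 = 2032 mg
Vd = Dose / C₀ = 2032 / 21.3 = 95.40 L

95.4 L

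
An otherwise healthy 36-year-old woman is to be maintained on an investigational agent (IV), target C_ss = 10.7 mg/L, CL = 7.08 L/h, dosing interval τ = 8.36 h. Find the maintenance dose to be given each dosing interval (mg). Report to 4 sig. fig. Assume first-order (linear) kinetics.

633.3 mg

At steady state, Dose/τ = Css × CL.
Dose = Css × CL × τ = 10.7 × 7.080 × 8.36 = 633.3 mg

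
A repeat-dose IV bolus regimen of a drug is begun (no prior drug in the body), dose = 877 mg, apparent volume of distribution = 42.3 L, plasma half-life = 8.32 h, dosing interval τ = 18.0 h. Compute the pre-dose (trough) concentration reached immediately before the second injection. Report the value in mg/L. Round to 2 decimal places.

4.63 mg/L

C₀ per dose = Dose / Vd = 877 / 42.3 = 20.73 mg/L
k = ln2 / t½ = 0.693147 / 8.32 = 0.08331 h⁻¹
Fraction remaining after one interval: r = e^(−kτ) = e^(−0.08331 × 18.0) = 0.2232
Before dose 2, 1 dose has been given (aged 1τ).
C_trough = C₀ × r = 20.73 × 0.2232 = 4.627 mg/L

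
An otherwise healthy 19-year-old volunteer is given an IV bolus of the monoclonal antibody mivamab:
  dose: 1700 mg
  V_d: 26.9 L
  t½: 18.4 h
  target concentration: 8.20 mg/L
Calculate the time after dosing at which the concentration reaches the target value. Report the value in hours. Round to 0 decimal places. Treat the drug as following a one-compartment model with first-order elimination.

54 h

C₀ = Dose / Vd = 1700 / 26.9 = 63.20 mg/L
k = ln2 / t½ = 0.693147 / 18.4 = 0.03767 h⁻¹
t = ln(C₀ / C) / k = ln(63.20 / 8.20) / 0.03767
  = ln(7.707) / 0.03767 = 2.042 / 0.03767 = 54.21 h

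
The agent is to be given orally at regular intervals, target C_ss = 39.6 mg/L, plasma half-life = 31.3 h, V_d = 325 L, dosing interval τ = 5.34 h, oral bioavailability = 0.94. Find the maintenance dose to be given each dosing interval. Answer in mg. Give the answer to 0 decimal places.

k = ln2 / t½ = 0.693147 / 31.3 = 0.02215 h⁻¹
CL = k × Vd = 0.02215 × 325 = 7.199 L/h
At steady state, F × (Dose/τ) = Css × CL.
Dose = Css × CL × τ / F = 39.6 × 7.199 × 5.34 / 0.94 = 1619 mg

1619 mg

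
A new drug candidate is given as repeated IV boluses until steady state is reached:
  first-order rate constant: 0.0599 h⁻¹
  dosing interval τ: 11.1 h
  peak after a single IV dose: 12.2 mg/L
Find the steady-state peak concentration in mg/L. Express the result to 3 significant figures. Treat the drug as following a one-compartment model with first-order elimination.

e^(−kτ) = e^(−0.05990 × 11.1) = 0.5143
Accumulation ratio R = 1 / (1 − e^(−kτ)) = 1 / (1 − 0.5143) = 2.059
Steady-state peak = C₀ × R = 12.2 × 2.059 = 25.12 mg/L

25.1 mg/L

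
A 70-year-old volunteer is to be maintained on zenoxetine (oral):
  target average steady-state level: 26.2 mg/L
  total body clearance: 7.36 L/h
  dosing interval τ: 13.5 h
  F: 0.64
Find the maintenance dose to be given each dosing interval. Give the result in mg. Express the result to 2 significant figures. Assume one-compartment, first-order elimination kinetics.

At steady state, F × (Dose/τ) = Css × CL.
Dose = Css × CL × τ / F = 26.2 × 7.360 × 13.5 / 0.64 = 4068 mg

4100 mg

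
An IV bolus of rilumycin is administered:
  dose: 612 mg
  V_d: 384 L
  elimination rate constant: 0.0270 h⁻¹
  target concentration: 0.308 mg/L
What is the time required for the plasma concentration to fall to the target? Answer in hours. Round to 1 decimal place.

60.9 h

C₀ = Dose / Vd = 612.0 / 384 = 1.594 mg/L
t = ln(C₀ / C) / k = ln(1.594 / 0.308) / 0.02700
  = ln(5.175) / 0.02700 = 1.644 / 0.02700 = 60.89 h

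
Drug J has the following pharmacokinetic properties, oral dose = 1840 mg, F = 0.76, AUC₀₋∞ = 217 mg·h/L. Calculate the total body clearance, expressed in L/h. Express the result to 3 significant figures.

CL = F·Dose / AUC = 0.76 × 1840 / 217 = 6.444 L/h

6.44 L/h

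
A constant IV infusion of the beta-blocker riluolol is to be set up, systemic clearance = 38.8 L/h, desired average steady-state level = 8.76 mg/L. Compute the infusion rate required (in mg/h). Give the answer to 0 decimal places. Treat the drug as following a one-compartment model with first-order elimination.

340 mg/h

At steady state, infusion rate R₀ = Css × CL = 8.76 × 38.80 = 339.9 mg/h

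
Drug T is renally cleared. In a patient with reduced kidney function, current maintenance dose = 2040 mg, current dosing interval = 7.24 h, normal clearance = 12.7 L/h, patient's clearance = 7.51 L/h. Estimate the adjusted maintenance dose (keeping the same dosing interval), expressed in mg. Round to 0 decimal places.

To keep the same average steady-state level, dosing rate must scale with clearance.
CL ratio = 7.51 / 12.7 = 0.5913
New dose (same interval) = 2040 × 0.5913 = 1206 mg

1206 mg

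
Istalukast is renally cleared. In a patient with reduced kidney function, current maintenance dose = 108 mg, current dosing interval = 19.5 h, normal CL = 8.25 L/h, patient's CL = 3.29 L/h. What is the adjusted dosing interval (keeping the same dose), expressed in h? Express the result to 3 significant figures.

To keep the same average steady-state level, dosing rate must scale with clearance.
CL ratio = 3.29 / 8.25 = 0.3988
New interval (same dose) = 19.5 / 0.3988 = 48.90 h

48.9 h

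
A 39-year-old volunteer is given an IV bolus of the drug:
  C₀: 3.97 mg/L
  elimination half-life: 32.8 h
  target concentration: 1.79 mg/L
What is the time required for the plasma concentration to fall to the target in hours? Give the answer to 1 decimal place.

37.7 h

k = ln2 / t½ = 0.693147 / 32.8 = 0.02113 h⁻¹
t = ln(C₀ / C) / k = ln(3.970 / 1.79) / 0.02113
  = ln(2.218) / 0.02113 = 0.7966 / 0.02113 = 37.70 h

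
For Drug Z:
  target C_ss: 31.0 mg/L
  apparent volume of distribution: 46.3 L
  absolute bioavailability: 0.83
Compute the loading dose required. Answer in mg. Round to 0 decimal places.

LD = Css × Vd / F = 31.0 × 46.3 / 0.83 = 1729 mg

1729 mg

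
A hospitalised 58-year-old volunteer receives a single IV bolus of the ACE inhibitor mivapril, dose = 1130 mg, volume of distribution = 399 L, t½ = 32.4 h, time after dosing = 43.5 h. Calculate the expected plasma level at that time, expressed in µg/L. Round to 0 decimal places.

1117 µg/L

C₀ = Dose / Vd = 1130 / 399 = 2.832 mg/L
k = ln2 / t½ = 0.693147 / 32.4 = 0.02139 h⁻¹
C = C₀ · e^(−k·t) = 2.832 × e^(−0.02139 × 43.5)
  = 2.832 × 0.3944 = 1.117 mg/L
Convert: 1.117 mg/L × 1000 = 1117 µg/L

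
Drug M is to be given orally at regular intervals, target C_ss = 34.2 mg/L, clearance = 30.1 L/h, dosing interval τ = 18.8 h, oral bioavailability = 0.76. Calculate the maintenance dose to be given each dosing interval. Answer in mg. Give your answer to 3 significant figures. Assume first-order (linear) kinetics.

25500 mg

At steady state, F × (Dose/τ) = Css × CL.
Dose = Css × CL × τ / F = 34.2 × 30.10 × 18.8 / 0.76 = 25460 mg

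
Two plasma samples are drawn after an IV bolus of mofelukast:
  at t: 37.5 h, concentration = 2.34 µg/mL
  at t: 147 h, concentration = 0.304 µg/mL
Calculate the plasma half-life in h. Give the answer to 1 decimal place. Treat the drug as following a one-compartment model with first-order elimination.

37.2 h

k = ln(C₁/C₂) / (t₂ − t₁) = ln(2.34/0.304) / (147 − 37.5)
  = 2.041 / 109.5 = 0.01864 h⁻¹
t½ = ln2 / k = 0.693147 / 0.01864 = 37.19 h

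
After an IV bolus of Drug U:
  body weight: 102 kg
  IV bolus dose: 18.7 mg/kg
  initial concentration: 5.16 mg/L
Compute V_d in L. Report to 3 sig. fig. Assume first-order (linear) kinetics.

370 L

Dose = 18.7 × 102 = 1907 mg
Vd = Dose / C₀ = 1907 / 5.16 = 369.6 L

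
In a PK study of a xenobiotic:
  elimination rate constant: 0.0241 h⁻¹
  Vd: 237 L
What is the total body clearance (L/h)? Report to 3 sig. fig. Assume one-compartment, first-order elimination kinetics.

CL = k × Vd = 0.0241 × 237 = 5.712 L/h

5.71 L/h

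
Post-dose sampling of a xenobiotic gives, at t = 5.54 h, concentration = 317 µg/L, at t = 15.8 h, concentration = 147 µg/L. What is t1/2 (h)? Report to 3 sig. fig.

9.25 h

k = ln(C₁/C₂) / (t₂ − t₁) = ln(317/147) / (15.8 − 5.54)
  = 0.7685 / 10.26 = 0.07490 h⁻¹
t½ = ln2 / k = 0.693147 / 0.07490 = 9.254 h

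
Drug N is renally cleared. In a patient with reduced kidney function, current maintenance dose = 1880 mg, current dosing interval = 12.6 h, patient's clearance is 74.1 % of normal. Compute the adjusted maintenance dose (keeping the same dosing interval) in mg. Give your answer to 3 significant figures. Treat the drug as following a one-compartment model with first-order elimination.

To keep the same average steady-state level, dosing rate must scale with clearance.
CL ratio = 74.1 / 100 = 0.7410
New dose (same interval) = 1880 × 0.7410 = 1393 mg

1390 mg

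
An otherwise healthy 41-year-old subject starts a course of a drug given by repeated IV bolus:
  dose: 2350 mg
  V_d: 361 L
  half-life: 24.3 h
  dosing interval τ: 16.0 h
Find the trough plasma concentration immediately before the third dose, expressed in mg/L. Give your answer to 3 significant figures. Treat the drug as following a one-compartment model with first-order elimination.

C₀ per dose = Dose / Vd = 2350 / 361 = 6.510 mg/L
k = ln2 / t½ = 0.693147 / 24.3 = 0.02852 h⁻¹
Fraction remaining after one interval: r = e^(−kτ) = e^(−0.02852 × 16.0) = 0.6336
Before dose 3, 2 doses have been given (aged 1τ, 2τ).
C_trough = C₀ × (r + r²) = 6.510 × (0.6336 + 0.4014) = 6.738 mg/L

6.74 mg/L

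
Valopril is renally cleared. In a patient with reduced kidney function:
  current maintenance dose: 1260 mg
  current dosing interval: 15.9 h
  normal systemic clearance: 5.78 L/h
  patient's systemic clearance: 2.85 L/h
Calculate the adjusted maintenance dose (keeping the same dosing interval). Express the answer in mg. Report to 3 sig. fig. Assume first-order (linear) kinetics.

To keep the same average steady-state level, dosing rate must scale with clearance.
CL ratio = 2.85 / 5.78 = 0.4931
New dose (same interval) = 1260 × 0.4931 = 621.3 mg

621 mg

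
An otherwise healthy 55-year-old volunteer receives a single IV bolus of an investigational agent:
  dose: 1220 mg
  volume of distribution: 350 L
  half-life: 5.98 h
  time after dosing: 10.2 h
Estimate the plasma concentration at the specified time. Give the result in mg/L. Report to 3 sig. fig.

1.07 mg/L

C₀ = Dose / Vd = 1220 / 350 = 3.486 mg/L
k = ln2 / t½ = 0.693147 / 5.98 = 0.1159 h⁻¹
C = C₀ · e^(−k·t) = 3.486 × e^(−0.1159 × 10.2)
  = 3.486 × 0.3066 = 1.069 mg/L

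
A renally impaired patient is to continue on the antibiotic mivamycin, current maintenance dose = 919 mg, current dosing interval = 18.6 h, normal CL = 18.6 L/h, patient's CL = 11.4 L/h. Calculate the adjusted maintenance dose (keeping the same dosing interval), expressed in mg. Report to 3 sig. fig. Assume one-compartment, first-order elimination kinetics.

To keep the same average steady-state level, dosing rate must scale with clearance.
CL ratio = 11.4 / 18.6 = 0.6129
New dose (same interval) = 919 × 0.6129 = 563.3 mg

563 mg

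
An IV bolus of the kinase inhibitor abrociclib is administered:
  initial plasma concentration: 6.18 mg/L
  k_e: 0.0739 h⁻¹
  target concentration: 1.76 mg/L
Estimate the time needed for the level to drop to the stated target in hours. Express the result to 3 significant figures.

17.0 h

t = ln(C₀ / C) / k = ln(6.180 / 1.76) / 0.07390
  = ln(3.511) / 0.07390 = 1.256 / 0.07390 = 17.00 h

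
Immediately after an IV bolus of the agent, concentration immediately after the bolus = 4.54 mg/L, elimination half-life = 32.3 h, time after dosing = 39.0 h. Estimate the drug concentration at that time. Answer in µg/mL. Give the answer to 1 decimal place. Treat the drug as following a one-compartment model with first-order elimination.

k = ln2 / t½ = 0.693147 / 32.3 = 0.02146 h⁻¹
C = C₀ · e^(−k·t) = 4.540 × e^(−0.02146 × 39.0)
  = 4.540 × 0.4330 = 1.966 mg/L
(1.966 mg/L = 1.966 µg/mL)

2.0 µg/mL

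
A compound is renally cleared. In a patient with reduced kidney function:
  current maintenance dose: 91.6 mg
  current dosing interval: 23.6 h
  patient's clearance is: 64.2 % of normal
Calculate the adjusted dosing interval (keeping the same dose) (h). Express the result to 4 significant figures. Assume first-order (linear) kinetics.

To keep the same average steady-state level, dosing rate must scale with clearance.
CL ratio = 64.2 / 100 = 0.6420
New interval (same dose) = 23.6 / 0.6420 = 36.76 h

36.76 h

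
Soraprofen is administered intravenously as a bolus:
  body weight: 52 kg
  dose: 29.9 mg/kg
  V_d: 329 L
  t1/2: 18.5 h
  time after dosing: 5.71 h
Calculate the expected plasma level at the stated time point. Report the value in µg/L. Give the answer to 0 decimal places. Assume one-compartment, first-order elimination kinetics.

Total dose = 29.9 × 52 = 1555 mg
C₀ = Dose / Vd = 1555 / 329 = 4.726 mg/L
k = ln2 / t½ = 0.693147 / 18.5 = 0.03747 h⁻¹
C = C₀ · e^(−k·t) = 4.726 × e^(−0.03747 × 5.71)
  = 4.726 × 0.8074 = 3.816 mg/L
Convert: 3.816 mg/L × 1000 = 3816 µg/L

3816 µg/L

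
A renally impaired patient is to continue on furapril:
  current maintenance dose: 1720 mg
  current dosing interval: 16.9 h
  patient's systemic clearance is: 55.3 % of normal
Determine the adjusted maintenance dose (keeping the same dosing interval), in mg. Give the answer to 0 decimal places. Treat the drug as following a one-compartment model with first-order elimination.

951 mg

To keep the same average steady-state level, dosing rate must scale with clearance.
CL ratio = 55.3 / 100 = 0.5530
New dose (same interval) = 1720 × 0.5530 = 951.2 mg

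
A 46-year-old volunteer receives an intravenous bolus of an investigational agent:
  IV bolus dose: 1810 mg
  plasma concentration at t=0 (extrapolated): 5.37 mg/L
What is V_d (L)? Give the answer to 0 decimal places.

Vd = Dose / C₀ = 1810 / 5.37 = 337.1 L

337 L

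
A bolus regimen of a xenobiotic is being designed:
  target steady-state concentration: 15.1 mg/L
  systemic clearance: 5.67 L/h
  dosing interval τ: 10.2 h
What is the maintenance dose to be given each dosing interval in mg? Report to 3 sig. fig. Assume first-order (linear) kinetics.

873 mg

At steady state, Dose/τ = Css × CL.
Dose = Css × CL × τ = 15.1 × 5.670 × 10.2 = 873.3 mg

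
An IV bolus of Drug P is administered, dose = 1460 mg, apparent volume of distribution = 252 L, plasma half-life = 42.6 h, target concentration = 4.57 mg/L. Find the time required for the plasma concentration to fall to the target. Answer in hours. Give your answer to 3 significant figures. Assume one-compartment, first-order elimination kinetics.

14.6 h

C₀ = Dose / Vd = 1460 / 252 = 5.794 mg/L
k = ln2 / t½ = 0.693147 / 42.6 = 0.01627 h⁻¹
t = ln(C₀ / C) / k = ln(5.794 / 4.57) / 0.01627
  = ln(1.268) / 0.01627 = 0.2374 / 0.01627 = 14.59 h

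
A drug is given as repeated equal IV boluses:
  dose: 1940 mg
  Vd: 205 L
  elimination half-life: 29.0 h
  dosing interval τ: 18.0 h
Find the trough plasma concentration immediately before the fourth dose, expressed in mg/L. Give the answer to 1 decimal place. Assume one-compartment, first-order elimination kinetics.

12.8 mg/L

C₀ per dose = Dose / Vd = 1940 / 205 = 9.463 mg/L
k = ln2 / t½ = 0.693147 / 29.0 = 0.02390 h⁻¹
Fraction remaining after one interval: r = e^(−kτ) = e^(−0.02390 × 18.0) = 0.6504
Before dose 4, 3 doses have been given (aged 1τ, 2τ, 3τ).
C_trough = C₀ × (r + r² + … + r^3) = C₀ × r(1−r^3)/(1−r)
        = 9.463 × 0.6504 × (1 − 0.2751) / (1 − 0.6504) = 12.76 mg/L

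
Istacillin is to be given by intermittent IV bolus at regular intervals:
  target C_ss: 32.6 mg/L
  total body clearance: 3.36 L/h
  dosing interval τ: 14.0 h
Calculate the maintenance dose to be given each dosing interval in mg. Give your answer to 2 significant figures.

1500 mg

At steady state, Dose/τ = Css × CL.
Dose = Css × CL × τ = 32.6 × 3.360 × 14.0 = 1534 mg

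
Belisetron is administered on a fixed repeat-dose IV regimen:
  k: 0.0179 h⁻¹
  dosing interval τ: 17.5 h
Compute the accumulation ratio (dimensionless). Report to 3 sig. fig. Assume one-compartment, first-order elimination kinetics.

e^(−kτ) = e^(−0.01790 × 17.5) = 0.7311
Accumulation ratio R = 1 / (1 − e^(−kτ)) = 1 / (1 − 0.7311) = 3.719

3.72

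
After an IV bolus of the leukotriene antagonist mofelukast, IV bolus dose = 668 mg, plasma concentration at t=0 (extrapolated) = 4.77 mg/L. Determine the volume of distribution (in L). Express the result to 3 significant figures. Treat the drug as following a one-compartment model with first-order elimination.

Vd = Dose / C₀ = 668.0 / 4.77 = 140.0 L

140 L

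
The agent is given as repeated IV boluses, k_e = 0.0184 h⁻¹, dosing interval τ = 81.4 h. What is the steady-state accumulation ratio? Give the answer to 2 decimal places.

e^(−kτ) = e^(−0.01840 × 81.4) = 0.2236
Accumulation ratio R = 1 / (1 − e^(−kτ)) = 1 / (1 − 0.2236) = 1.288

1.29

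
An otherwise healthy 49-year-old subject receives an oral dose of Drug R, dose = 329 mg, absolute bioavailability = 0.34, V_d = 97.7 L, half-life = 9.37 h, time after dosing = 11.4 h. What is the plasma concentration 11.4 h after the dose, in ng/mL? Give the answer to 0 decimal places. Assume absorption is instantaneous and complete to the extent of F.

493 ng/mL

Amount reaching circulation = F × Dose = 0.34 × 329.0 = 111.9 mg
C₀ = F·Dose / Vd = 111.9 / 97.7 = 1.145 mg/L
k = ln2 / t½ = 0.693147 / 9.37 = 0.07398 h⁻¹
C = C₀ · e^(−k·t) = 1.145 × e^(−0.07398 × 11.4)
  = 1.145 × 0.4303 = 0.4927 mg/L
Convert: 0.4927 mg/L × 1000 = 492.7 ng/mL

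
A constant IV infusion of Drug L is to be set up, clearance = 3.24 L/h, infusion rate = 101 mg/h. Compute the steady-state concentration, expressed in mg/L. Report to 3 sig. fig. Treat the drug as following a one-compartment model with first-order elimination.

At steady state Css = R₀ / CL = 101 / 3.240 = 31.17 mg/L

31.2 mg/L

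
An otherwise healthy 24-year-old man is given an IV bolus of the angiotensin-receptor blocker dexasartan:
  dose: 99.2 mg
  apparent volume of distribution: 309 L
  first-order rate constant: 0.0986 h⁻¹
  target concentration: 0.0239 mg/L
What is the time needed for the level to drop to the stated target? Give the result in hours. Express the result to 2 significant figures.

26 h

C₀ = Dose / Vd = 99.20 / 309 = 0.3210 mg/L
t = ln(C₀ / C) / k = ln(0.3210 / 0.0239) / 0.09860
  = ln(13.43) / 0.09860 = 2.597 / 0.09860 = 26.34 h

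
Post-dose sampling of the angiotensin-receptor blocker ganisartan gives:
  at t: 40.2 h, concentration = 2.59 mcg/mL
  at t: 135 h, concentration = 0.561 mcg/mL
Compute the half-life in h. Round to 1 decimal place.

k = ln(C₁/C₂) / (t₂ − t₁) = ln(2.59/0.561) / (135 − 40.2)
  = 1.530 / 94.80 = 0.01614 h⁻¹
t½ = ln2 / k = 0.693147 / 0.01614 = 42.95 h

43.0 h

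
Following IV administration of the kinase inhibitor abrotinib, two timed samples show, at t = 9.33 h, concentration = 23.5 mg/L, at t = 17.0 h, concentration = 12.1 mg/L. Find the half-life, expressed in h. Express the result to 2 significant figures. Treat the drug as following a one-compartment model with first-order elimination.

8.0 h

k = ln(C₁/C₂) / (t₂ − t₁) = ln(23.5/12.1) / (17.0 − 9.33)
  = 0.6638 / 7.670 = 0.08654 h⁻¹
t½ = ln2 / k = 0.693147 / 0.08654 = 8.010 h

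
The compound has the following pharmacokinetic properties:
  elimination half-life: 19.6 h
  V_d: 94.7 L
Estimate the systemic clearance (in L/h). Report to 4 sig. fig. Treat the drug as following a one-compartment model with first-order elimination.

k = ln2 / t½ = 0.693147 / 19.6 = 0.03536 h⁻¹
CL = k × Vd = 0.03536 × 94.7 = 3.349 L/h

3.349 L/h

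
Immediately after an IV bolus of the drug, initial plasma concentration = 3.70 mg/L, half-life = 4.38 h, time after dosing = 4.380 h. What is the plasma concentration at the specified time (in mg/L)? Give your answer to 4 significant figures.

1.850 mg/L

k = ln2 / t½ = 0.693147 / 4.38 = 0.1583 h⁻¹
t / t½ = 4.380 / 4.38 = 1 half-lives
C = C₀ × (1/2)^1 = 3.700 × 0.5000 = 1.850 mg/L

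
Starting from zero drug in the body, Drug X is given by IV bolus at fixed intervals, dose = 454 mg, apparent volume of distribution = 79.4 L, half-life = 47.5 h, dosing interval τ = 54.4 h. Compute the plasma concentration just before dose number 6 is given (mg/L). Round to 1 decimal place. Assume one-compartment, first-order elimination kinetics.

C₀ per dose = Dose / Vd = 454 / 79.4 = 5.718 mg/L
k = ln2 / t½ = 0.693147 / 47.5 = 0.01459 h⁻¹
Fraction remaining after one interval: r = e^(−kτ) = e^(−0.01459 × 54.4) = 0.4522
Before dose 6, 5 doses have been given (aged 1τ, 2τ, 3τ, 4τ, 5τ).
C_trough = C₀ × (r + r² + … + r^5) = C₀ × r(1−r^5)/(1−r)
        = 5.718 × 0.4522 × (1 − 0.01891) / (1 − 0.4522) = 4.631 mg/L

4.6 mg/L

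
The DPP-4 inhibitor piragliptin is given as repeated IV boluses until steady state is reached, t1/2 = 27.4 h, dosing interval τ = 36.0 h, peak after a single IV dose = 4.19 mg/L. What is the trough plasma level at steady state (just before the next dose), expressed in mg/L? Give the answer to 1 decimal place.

2.8 mg/L

k = ln2 / t½ = 0.693147 / 27.4 = 0.02530 h⁻¹
e^(−kτ) = e^(−0.02530 × 36.0) = 0.4022
Accumulation ratio R = 1 / (1 − e^(−kτ)) = 1 / (1 − 0.4022) = 1.673
Steady-state trough = C₀ × R × e^(−kτ) = 4.19 × 1.673 × 0.4022 = 2.819 mg/L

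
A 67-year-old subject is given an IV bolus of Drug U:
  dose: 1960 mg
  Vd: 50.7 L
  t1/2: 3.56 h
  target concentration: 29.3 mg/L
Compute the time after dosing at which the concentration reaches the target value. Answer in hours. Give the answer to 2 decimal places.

C₀ = Dose / Vd = 1960 / 50.7 = 38.66 mg/L
k = ln2 / t½ = 0.693147 / 3.56 = 0.1947 h⁻¹
t = ln(C₀ / C) / k = ln(38.66 / 29.3) / 0.1947
  = ln(1.319) / 0.1947 = 0.2769 / 0.1947 = 1.422 h

1.42 h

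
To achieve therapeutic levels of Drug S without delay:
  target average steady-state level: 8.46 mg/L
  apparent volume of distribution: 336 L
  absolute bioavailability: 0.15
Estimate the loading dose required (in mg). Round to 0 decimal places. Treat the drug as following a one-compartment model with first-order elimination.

LD = Css × Vd / F = 8.46 × 336 / 0.15 = 18950 mg

18950 mg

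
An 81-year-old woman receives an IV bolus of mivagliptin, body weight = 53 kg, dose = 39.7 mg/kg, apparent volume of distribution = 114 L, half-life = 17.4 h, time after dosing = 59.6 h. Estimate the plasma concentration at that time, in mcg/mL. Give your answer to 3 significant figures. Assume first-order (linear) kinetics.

Total dose = 39.7 × 53 = 2104 mg
C₀ = Dose / Vd = 2104 / 114 = 18.46 mg/L
k = ln2 / t½ = 0.693147 / 17.4 = 0.03984 h⁻¹
C = C₀ · e^(−k·t) = 18.46 × e^(−0.03984 × 59.6)
  = 18.46 × 0.09306 = 1.718 mg/L
(1.718 mg/L = 1.718 mcg/mL)

1.72 mcg/mL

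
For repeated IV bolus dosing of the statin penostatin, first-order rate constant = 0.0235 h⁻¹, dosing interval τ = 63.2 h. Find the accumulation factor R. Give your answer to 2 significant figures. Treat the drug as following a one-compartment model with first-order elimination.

1.3

e^(−kτ) = e^(−0.02350 × 63.2) = 0.2265
Accumulation ratio R = 1 / (1 − e^(−kτ)) = 1 / (1 − 0.2265) = 1.293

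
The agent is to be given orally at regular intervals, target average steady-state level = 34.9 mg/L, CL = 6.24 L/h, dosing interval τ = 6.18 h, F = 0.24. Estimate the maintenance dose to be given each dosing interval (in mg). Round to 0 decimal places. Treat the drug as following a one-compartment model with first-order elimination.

At steady state, F × (Dose/τ) = Css × CL.
Dose = Css × CL × τ / F = 34.9 × 6.240 × 6.18 / 0.24 = 5608 mg

5608 mg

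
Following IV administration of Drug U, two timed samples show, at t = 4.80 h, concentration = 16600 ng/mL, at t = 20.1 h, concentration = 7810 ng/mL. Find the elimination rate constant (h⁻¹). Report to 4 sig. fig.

0.04928 h⁻¹

k = ln(C₁/C₂) / (t₂ − t₁) = ln(16600/7810) / (20.1 − 4.80)
  = 0.7540 / 15.30 = 0.04928 h⁻¹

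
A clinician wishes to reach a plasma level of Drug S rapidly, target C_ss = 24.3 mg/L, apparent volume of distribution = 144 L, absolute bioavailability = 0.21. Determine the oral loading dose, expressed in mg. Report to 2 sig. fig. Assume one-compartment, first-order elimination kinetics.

LD = Css × Vd / F = 24.3 × 144 / 0.21 = 16660 mg

17000 mg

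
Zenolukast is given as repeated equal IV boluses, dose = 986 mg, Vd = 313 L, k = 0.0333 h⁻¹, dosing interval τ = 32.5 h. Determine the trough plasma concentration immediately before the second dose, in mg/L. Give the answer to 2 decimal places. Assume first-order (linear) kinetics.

C₀ per dose = Dose / Vd = 986 / 313 = 3.150 mg/L
Fraction remaining after one interval: r = e^(−kτ) = e^(−0.03330 × 32.5) = 0.3388
Before dose 2, 1 dose has been given (aged 1τ).
C_trough = C₀ × r = 3.150 × 0.3388 = 1.067 mg/L

1.07 mg/L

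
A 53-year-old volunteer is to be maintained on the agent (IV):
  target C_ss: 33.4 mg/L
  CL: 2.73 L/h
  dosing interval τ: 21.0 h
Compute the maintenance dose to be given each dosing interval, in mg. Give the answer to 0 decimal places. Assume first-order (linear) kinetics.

At steady state, Dose/τ = Css × CL.
Dose = Css × CL × τ = 33.4 × 2.730 × 21.0 = 1915 mg

1915 mg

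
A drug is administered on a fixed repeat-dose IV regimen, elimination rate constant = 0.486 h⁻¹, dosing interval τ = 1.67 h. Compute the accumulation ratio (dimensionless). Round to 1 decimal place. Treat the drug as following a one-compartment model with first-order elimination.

1.8

e^(−kτ) = e^(−0.4860 × 1.67) = 0.4441
Accumulation ratio R = 1 / (1 − e^(−kτ)) = 1 / (1 − 0.4441) = 1.799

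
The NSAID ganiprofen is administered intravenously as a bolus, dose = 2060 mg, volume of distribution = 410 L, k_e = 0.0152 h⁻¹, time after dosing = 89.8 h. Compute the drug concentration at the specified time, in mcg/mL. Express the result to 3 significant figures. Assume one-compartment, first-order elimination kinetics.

C₀ = Dose / Vd = 2060 / 410 = 5.024 mg/L
C = C₀ · e^(−k·t) = 5.024 × e^(−0.01520 × 89.8)
  = 5.024 × 0.2554 = 1.283 mg/L
(1.283 mg/L = 1.283 mcg/mL)

1.28 mcg/mL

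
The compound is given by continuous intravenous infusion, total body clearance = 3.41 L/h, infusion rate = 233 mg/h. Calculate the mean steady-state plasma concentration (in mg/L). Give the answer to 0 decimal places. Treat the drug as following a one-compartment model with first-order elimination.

68 mg/L

At steady state Css = R₀ / CL = 233 / 3.410 = 68.33 mg/L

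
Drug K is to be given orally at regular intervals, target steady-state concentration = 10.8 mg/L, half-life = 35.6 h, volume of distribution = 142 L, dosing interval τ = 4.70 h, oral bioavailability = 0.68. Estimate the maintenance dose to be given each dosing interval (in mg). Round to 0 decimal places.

206 mg

k = ln2 / t½ = 0.693147 / 35.6 = 0.01947 h⁻¹
CL = k × Vd = 0.01947 × 142 = 2.765 L/h
At steady state, F × (Dose/τ) = Css × CL.
Dose = Css × CL × τ / F = 10.8 × 2.765 × 4.70 / 0.68 = 206.4 mg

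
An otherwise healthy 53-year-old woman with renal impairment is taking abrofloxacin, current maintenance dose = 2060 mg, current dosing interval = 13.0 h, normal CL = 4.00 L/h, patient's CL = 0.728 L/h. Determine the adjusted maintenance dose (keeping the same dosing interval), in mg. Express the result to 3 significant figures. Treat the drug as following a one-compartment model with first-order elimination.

To keep the same average steady-state level, dosing rate must scale with clearance.
CL ratio = 0.728 / 4.00 = 0.1820
New dose (same interval) = 2060 × 0.1820 = 374.9 mg

375 mg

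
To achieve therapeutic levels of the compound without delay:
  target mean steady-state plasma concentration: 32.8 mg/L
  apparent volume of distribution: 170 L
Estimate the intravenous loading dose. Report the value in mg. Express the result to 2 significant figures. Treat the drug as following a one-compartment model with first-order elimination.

5600 mg

LD = Css × Vd = 32.8 × 170 = 5576 mg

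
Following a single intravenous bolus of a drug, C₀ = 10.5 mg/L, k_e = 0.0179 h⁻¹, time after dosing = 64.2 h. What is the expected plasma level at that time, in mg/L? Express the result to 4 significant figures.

3.327 mg/L

C = C₀ · e^(−k·t) = 10.50 × e^(−0.01790 × 64.2)
  = 10.50 × 0.3169 = 3.327 mg/L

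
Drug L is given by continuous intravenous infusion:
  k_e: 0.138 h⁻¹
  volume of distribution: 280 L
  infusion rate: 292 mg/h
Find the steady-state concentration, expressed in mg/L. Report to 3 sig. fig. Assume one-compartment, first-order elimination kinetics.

7.56 mg/L

CL = k × Vd = 0.1380 × 280 = 38.64 L/h
At steady state Css = R₀ / CL = 292 / 38.64 = 7.557 mg/L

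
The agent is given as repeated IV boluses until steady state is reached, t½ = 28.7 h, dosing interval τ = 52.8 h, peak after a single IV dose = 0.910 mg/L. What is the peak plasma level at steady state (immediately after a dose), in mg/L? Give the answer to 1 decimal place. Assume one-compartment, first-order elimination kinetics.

1.3 mg/L

k = ln2 / t½ = 0.693147 / 28.7 = 0.02415 h⁻¹
e^(−kτ) = e^(−0.02415 × 52.8) = 0.2794
Accumulation ratio R = 1 / (1 − e^(−kτ)) = 1 / (1 − 0.2794) = 1.388
Steady-state peak = C₀ × R = 0.910 × 1.388 = 1.263 mg/L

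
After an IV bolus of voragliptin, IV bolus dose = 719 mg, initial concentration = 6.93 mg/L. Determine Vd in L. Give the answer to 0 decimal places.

Vd = Dose / C₀ = 719.0 / 6.93 = 103.8 L

104 L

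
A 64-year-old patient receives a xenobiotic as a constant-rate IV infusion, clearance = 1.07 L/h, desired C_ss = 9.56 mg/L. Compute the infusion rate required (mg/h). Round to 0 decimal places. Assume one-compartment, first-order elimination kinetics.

10 mg/h

At steady state, infusion rate R₀ = Css × CL = 9.56 × 1.070 = 10.23 mg/h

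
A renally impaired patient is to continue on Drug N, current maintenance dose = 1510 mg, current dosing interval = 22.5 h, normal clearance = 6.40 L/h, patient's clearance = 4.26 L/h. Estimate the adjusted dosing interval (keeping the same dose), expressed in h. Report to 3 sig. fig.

33.8 h

To keep the same average steady-state level, dosing rate must scale with clearance.
CL ratio = 4.26 / 6.40 = 0.6656
New interval (same dose) = 22.5 / 0.6656 = 33.80 h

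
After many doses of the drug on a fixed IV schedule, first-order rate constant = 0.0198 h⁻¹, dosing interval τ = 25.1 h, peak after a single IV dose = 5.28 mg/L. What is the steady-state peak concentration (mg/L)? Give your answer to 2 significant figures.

13 mg/L

e^(−kτ) = e^(−0.01980 × 25.1) = 0.6084
Accumulation ratio R = 1 / (1 − e^(−kτ)) = 1 / (1 − 0.6084) = 2.554
Steady-state peak = C₀ × R = 5.28 × 2.554 = 13.49 mg/L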